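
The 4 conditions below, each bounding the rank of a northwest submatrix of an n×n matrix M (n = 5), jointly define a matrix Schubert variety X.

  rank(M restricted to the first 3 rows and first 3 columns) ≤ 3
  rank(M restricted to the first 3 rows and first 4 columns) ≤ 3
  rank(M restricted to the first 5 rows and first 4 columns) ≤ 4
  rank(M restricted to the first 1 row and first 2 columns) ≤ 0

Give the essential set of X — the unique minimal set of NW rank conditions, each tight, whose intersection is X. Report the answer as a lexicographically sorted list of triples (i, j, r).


Rank table r_w(5×5) implied by the 4 constraints:

  i=1: 0 | 0 | 1 | 1 | 1
  i=2: 1 | 1 | 2 | 2 | 2
  i=3: 1 | 2 | 3 | 3 | 3
  i=4: 1 | 2 | 3 | 4 | 4
  i=5: 1 | 2 | 3 | 4 | 5

the unique w with this rank table is (3, 1, 2, 4, 5).

|D(w)|=2, |Ess(w)|=1:

[(1, 2, 0)]


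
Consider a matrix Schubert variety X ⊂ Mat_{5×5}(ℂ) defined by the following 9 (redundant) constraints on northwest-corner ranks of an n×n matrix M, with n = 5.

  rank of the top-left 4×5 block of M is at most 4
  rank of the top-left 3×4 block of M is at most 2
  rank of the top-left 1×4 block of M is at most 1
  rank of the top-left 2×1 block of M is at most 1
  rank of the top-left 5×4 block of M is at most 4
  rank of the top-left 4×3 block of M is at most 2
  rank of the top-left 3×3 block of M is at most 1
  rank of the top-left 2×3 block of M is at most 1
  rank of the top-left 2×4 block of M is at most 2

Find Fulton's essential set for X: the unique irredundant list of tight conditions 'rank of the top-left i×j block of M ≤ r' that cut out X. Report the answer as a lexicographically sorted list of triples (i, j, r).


Reconstructing r_w from the 9 given conditions:

  R[1]: 1, 1, 1, 1, 1
  R[2]: 1, 1, 1, 2, 2
  R[3]: 1, 1, 1, 2, 3
  R[4]: 1, 2, 2, 3, 4
  R[5]: 1, 2, 3, 4, 5

the unique w with this rank table is (1, 4, 5, 2, 3).

ℓ(w)=4; the 1 essential cell (i,j,r):

[(3, 3, 1)]


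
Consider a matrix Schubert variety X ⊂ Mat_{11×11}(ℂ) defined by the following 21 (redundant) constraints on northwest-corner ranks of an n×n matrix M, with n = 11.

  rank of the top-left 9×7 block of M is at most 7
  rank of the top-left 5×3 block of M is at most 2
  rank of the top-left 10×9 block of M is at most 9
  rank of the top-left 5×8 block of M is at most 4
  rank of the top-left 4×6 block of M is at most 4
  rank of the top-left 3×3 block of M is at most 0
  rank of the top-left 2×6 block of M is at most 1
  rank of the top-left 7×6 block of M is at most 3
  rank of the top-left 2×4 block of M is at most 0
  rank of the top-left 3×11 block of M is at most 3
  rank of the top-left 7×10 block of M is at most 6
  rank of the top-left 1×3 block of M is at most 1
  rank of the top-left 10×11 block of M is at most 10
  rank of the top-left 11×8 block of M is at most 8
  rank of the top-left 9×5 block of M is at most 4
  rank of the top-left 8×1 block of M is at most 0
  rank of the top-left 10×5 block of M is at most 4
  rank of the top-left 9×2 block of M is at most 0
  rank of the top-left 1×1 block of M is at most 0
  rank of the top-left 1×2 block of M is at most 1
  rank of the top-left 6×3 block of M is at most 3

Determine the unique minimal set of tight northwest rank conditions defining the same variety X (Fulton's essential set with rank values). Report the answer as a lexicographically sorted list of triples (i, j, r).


Reconstructing r_w from the 21 given conditions:

  row 1: 0, 0, 0, 0, 1, 1, 1, 1, 1, 1, 1
  row 2: 0, 0, 0, 0, 1, 1, 2, 2, 2, 2, 2
  row 3: 0, 0, 0, 1, 2, 2, 3, 3, 3, 3, 3
  row 4: 0, 0, 1, 2, 3, 3, 4, 4, 4, 4, 4
  row 5: 0, 0, 1, 2, 3, 3, 4, 4, 5, 5, 5
  row 6: 0, 0, 1, 2, 3, 3, 4, 5, 6, 6, 6
  row 7: 0, 0, 1, 2, 3, 3, 4, 5, 6, 6, 7
  row 8: 0, 0, 1, 2, 3, 4, 5, 6, 7, 7, 8
  row 9: 0, 0, 1, 2, 3, 4, 5, 6, 7, 8, 9
  row 10: 1, 1, 2, 3, 4, 5, 6, 7, 8, 9, 10
  row 11: 1, 2, 3, 4, 5, 6, 7, 8, 9, 10, 11

giving w = (5, 7, 4, 3, 9, 8, 11, 6, 10, 1, 2) via Δ²R.

ℓ(w)=29; the 7 essential cells (i,j,r):

[(2, 4, 0), (2, 6, 1), (3, 3, 0), (5, 8, 4), (7, 6, 3), (7, 10, 6), (9, 2, 0)]


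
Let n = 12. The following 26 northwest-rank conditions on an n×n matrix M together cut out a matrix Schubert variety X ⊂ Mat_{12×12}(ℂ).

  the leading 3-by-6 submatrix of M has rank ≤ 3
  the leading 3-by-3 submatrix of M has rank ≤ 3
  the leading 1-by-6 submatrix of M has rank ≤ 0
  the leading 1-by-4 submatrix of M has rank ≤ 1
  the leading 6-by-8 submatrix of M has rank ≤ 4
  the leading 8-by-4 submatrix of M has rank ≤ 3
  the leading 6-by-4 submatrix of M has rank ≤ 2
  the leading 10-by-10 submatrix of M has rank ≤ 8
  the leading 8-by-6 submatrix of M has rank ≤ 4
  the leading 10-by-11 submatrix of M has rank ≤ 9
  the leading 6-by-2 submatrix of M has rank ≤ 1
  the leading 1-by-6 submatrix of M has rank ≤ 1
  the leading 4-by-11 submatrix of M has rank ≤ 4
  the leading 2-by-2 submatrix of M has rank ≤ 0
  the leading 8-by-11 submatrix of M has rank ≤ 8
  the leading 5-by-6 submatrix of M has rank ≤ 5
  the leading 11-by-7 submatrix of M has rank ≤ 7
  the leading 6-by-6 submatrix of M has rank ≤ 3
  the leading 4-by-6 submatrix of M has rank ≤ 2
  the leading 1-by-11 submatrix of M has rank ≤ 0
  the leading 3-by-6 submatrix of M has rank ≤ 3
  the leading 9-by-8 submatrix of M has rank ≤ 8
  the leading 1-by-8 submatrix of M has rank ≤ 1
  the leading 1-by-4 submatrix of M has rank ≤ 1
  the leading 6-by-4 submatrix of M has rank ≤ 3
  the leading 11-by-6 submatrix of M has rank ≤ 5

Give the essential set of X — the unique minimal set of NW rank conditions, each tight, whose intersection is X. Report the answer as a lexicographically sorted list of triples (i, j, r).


Propagating the 26 rank bounds to every northwest block:

  0  0  0  0  0  0  0  0  0  0  0  1
  0  0  1  1  1  1  1  1  1  1  1  2
  1  1  2  2  2  2  2  2  2  2  2  3
  1  1  2  2  2  2  3  3  3  3  3  4
  1  1  2  2  3  3  4  4  4  4  4  5
  1  1  2  2  3  3  4  4  5  5  5  6
  1  2  3  3  4  4  5  5  6  6  6  7
  1  2  3  3  4  4  5  6  7  7  7  8
  1  2  3  4  5  5  6  7  8  8  8  9
  1  2  3  4  5  5  6  7  8  8  9  10
  1  2  3  4  5  5  6  7  8  9  10  11
  1  2  3  4  5  6  7  8  9  10  11  12

hence w(1..12) = (12, 3, 1, 7, 5, 9, 2, 8, 4, 11, 10, 6).

Rothe diagram D(w) (28 cells), 11 SE-corners (essential conditions):

[(1, 11, 0), (2, 2, 0), (4, 6, 2), (6, 2, 1), (6, 4, 2), (6, 6, 3), (6, 8, 4), (8, 4, 3), (8, 6, 4), (10, 10, 8), (11, 6, 5)]


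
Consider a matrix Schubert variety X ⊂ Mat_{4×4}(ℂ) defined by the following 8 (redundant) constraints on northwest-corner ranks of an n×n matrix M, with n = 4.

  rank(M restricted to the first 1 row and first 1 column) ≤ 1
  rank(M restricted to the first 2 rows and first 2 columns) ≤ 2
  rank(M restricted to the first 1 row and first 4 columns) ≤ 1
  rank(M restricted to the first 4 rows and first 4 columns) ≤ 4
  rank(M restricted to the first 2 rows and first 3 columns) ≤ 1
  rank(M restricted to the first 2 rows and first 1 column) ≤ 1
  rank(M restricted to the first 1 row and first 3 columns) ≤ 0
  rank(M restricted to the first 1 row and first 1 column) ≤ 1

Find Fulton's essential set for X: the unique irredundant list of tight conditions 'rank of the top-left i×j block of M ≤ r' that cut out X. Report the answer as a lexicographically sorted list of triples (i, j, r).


Recovering R(i,j) via the rank-extension bound from the 8 conditions:

  0 | 0 | 0 | 1
  1 | 1 | 1 | 2
  1 | 2 | 2 | 3
  1 | 2 | 3 | 4

hence w(1..4) = (4, 1, 2, 3).

|D(w)|=3, |Ess(w)|=1:

[(1, 3, 0)]


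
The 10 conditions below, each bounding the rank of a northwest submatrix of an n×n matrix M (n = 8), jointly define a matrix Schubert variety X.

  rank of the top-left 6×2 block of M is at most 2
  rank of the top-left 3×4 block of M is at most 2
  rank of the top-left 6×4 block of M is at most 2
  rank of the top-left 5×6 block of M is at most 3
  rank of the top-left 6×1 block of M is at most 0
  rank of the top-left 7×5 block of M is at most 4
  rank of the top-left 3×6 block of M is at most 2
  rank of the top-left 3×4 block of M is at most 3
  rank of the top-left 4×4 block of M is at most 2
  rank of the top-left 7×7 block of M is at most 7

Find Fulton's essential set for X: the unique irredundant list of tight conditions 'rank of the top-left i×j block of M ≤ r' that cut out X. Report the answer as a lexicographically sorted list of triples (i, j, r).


Reconstructing r_w from the 10 given conditions:

  row 1: 0  1  1  1  1  1  1  1
  row 2: 0  1  2  2  2  2  2  2
  row 3: 0  1  2  2  2  2  3  3
  row 4: 0  1  2  2  3  3  4  4
  row 5: 0  1  2  2  3  3  4  5
  row 6: 0  1  2  2  3  4  5  6
  row 7: 1  2  3  3  4  5  6  7
  row 8: 1  2  3  4  5  6  7  8

so w = (2, 3, 7, 5, 8, 6, 1, 4).

ℓ(w)=13; the 4 essential cells (i,j,r):

[(3, 6, 2), (5, 6, 3), (6, 1, 0), (6, 4, 2)]


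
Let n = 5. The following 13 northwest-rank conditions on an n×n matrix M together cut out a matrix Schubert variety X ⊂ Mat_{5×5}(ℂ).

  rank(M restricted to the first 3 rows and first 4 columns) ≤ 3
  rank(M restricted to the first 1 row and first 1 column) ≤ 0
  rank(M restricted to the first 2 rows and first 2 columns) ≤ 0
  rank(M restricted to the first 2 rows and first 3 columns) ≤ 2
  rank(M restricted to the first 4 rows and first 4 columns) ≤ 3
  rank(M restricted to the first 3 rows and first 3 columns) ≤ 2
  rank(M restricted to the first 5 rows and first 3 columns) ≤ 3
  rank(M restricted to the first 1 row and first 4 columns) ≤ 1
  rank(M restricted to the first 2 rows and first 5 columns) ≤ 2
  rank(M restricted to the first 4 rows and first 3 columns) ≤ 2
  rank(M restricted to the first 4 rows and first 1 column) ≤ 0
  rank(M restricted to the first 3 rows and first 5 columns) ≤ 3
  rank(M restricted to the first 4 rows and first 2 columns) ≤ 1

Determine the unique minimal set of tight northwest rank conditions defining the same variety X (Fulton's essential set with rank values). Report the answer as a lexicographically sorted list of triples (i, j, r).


Computing R[i][j] = min implied NW-rank bound (n=5, 13 conditions):

  i=1: 0 0 1 1 1
  i=2: 0 0 1 2 2
  i=3: 0 1 2 3 3
  i=4: 0 1 2 3 4
  i=5: 1 2 3 4 5

the unique w with this rank table is (3, 4, 2, 5, 1).

Rothe diagram D(w) (6 cells), 2 SE-corners (essential conditions):

[(2, 2, 0), (4, 1, 0)]


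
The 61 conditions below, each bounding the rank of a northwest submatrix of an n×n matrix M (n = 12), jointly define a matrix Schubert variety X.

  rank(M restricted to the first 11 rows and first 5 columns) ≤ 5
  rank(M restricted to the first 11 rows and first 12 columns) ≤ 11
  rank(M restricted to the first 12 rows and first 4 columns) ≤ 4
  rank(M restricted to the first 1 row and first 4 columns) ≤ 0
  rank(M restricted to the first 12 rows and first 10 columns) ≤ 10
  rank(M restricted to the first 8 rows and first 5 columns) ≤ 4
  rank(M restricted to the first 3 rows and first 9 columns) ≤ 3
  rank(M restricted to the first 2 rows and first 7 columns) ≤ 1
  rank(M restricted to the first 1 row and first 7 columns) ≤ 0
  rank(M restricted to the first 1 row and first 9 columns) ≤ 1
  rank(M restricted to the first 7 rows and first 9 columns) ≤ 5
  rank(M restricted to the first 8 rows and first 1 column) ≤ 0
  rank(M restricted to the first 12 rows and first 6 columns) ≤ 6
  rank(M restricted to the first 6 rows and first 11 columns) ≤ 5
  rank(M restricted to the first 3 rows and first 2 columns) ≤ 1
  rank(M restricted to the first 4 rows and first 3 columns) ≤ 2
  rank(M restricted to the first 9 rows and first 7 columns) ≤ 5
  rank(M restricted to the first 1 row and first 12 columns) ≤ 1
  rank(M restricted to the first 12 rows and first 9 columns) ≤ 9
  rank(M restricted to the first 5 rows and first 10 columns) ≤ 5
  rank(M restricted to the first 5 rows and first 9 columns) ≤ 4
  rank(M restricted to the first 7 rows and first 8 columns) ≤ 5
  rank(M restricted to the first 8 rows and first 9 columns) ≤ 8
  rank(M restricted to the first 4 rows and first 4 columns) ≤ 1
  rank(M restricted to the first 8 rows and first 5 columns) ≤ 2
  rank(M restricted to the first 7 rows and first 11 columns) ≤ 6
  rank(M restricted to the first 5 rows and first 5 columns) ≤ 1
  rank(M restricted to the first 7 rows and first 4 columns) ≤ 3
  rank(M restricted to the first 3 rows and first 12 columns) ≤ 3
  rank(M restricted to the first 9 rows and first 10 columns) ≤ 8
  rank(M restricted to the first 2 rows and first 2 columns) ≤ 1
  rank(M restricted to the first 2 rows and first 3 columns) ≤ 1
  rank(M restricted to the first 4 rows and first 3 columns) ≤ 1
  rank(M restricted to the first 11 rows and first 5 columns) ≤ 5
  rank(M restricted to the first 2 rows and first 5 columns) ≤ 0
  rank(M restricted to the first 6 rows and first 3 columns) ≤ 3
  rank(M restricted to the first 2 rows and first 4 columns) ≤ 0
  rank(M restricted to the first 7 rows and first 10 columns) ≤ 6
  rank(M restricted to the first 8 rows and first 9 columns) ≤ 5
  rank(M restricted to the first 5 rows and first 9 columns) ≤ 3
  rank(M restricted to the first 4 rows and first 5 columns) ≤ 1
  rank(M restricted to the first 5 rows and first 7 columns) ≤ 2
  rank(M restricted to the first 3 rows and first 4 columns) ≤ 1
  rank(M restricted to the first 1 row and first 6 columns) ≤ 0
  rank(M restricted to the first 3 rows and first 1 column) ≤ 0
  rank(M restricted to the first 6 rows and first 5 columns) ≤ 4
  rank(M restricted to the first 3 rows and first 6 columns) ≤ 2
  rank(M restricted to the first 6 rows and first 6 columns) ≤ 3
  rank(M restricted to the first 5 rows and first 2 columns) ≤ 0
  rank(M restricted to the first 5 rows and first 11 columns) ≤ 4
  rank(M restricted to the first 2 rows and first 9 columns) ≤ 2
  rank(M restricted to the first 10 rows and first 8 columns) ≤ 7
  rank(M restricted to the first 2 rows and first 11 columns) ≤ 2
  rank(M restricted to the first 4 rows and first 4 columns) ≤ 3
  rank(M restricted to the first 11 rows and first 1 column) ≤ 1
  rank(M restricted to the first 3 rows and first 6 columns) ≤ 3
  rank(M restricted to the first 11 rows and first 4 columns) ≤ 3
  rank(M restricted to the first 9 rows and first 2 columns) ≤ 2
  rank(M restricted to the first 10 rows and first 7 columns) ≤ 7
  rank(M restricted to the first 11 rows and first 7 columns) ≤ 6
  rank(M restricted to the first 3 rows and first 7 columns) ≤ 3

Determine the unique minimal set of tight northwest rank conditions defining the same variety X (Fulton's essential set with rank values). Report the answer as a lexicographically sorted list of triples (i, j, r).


Recovering R(i,j) via the rank-extension bound from the 61 conditions:

  i=1: 0  0  0  0  0  0  0  1  1  1  1  1
  i=2: 0  0  0  0  0  1  1  2  2  2  2  2
  i=3: 0  0  1  1  1  2  2  3  3  3  3  3
  i=4: 0  0  1  1  1  2  2  3  3  4  4  4
  i=5: 0  0  1  1  1  2  2  3  3  4  4  5
  i=6: 0  1  2  2  2  3  3  4  4  5  5  6
  i=7: 0  1  2  2  2  3  4  5  5  6  6  7
  i=8: 0  1  2  2  2  3  4  5  5  6  7  8
  i=9: 1  2  3  3  3  4  5  6  6  7  8  9
  i=10: 1  2  3  3  4  5  6  7  7  8  9  10
  i=11: 1  2  3  3  4  5  6  7  8  9  10  11
  i=12: 1  2  3  4  5  6  7  8  9  10  11  12

giving w = (8, 6, 3, 10, 12, 2, 7, 11, 1, 5, 9, 4) via Δ²R.

Rothe diagram D(w) (37 cells), 11 SE-corners (essential conditions):

[(1, 7, 0), (2, 5, 0), (5, 2, 0), (5, 5, 1), (5, 7, 2), (5, 9, 3), (5, 11, 4), (8, 1, 0), (8, 5, 2), (8, 9, 5), (11, 4, 3)]


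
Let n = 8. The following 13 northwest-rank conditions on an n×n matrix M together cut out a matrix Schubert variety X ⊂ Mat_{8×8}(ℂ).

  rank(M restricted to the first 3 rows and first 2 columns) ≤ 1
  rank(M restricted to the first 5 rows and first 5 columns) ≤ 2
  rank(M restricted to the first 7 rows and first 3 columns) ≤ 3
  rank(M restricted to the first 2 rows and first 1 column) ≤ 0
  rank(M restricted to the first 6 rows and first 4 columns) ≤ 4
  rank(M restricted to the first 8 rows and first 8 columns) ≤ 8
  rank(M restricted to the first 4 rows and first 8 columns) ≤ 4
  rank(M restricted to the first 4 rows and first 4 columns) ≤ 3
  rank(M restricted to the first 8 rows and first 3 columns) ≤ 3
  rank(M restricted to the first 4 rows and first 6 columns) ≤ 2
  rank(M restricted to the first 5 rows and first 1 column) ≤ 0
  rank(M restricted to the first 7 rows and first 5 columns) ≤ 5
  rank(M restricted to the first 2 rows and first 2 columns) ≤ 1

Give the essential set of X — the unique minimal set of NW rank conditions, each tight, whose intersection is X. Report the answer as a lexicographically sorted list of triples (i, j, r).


Propagating the 13 rank bounds to every northwest block:

  i=1: 0 1 1 1 1 1 1 1
  i=2: 0 1 2 2 2 2 2 2
  i=3: 0 1 2 2 2 2 3 3
  i=4: 0 1 2 2 2 2 3 4
  i=5: 0 1 2 2 2 3 4 5
  i=6: 1 2 3 3 3 4 5 6
  i=7: 1 2 3 4 4 5 6 7
  i=8: 1 2 3 4 5 6 7 8

hence w(1..8) = (2, 3, 7, 8, 6, 1, 4, 5).

|D(w)|=13, |Ess(w)|=3:

[(4, 6, 2), (5, 1, 0), (5, 5, 2)]


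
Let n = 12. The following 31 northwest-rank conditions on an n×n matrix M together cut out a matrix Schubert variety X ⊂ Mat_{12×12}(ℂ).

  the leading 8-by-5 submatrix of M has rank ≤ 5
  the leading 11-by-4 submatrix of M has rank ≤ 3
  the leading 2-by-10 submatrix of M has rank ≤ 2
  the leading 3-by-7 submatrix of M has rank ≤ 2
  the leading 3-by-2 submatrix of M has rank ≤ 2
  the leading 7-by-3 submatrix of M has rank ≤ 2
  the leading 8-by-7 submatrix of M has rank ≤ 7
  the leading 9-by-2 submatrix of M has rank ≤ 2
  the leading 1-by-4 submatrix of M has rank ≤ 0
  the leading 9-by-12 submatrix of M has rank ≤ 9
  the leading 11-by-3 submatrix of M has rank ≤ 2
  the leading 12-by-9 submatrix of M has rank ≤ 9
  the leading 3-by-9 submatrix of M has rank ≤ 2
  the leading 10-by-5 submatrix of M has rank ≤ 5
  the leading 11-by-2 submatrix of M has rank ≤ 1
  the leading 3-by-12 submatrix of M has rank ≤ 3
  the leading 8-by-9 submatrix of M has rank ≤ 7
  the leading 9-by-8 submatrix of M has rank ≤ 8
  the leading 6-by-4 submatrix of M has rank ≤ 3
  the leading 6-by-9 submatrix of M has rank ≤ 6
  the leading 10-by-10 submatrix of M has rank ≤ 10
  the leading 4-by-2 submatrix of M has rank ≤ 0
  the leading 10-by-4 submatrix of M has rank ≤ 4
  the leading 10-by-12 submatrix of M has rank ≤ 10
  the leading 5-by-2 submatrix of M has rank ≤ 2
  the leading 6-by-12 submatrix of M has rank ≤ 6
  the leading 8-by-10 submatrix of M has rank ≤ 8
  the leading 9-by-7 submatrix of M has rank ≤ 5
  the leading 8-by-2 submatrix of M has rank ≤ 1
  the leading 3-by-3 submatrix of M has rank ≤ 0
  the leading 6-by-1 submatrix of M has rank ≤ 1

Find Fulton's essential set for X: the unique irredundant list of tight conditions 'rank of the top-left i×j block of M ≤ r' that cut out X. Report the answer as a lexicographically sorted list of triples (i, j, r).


Reconstructing r_w from the 31 given conditions:

  i=1: 0  0  0  0  1  1  1  1  1  1  1  1
  i=2: 0  0  0  1  2  2  2  2  2  2  2  2
  i=3: 0  0  0  1  2  2  2  2  2  3  3  3
  i=4: 0  0  1  2  3  3  3  3  3  4  4  4
  i=5: 1  1  2  3  4  4  4  4  4  5  5  5
  i=6: 1  1  2  3  4  5  5  5  5  6  6  6
  i=7: 1  1  2  3  4  5  5  6  6  7  7  7
  i=8: 1  1  2  3  4  5  5  6  7  8  8  8
  i=9: 1  1  2  3  4  5  5  6  7  8  9  9
  i=10: 1  1  2  3  4  5  6  7  8  9  10  10
  i=11: 1  1  2  3  4  5  6  7  8  9  10  11
  i=12: 1  2  3  4  5  6  7  8  9  10  11  12

second differences of R give the permutation w = (5, 4, 10, 3, 1, 6, 8, 9, 11, 7, 12, 2).

|D(w)|=25, |Ess(w)|=6:

[(1, 4, 0), (3, 3, 0), (3, 9, 2), (4, 2, 0), (9, 7, 5), (11, 2, 1)]


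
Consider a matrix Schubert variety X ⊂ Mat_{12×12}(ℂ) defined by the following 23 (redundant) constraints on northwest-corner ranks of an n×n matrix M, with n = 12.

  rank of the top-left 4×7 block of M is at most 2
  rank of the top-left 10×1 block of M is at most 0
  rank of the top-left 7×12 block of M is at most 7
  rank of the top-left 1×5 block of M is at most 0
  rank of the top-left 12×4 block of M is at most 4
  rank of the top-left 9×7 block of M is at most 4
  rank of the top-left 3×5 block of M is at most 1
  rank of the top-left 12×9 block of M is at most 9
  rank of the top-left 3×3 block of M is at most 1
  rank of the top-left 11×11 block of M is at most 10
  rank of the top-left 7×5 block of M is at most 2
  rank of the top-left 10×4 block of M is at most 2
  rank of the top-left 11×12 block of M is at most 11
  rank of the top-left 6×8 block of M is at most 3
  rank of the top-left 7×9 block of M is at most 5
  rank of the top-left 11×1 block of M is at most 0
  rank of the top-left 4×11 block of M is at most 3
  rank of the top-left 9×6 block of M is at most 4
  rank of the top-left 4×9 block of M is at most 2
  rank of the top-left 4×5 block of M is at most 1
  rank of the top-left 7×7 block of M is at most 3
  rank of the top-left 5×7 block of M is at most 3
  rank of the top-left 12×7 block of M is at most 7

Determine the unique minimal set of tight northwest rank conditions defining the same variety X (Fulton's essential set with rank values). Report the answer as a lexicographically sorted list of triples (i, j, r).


Reconstructing r_w from the 23 given conditions:

  R[1]: 0 0 0 0 0 1 1 1 1 1 1 1
  R[2]: 0 1 1 1 1 2 2 2 2 2 2 2
  R[3]: 0 1 1 1 1 2 2 2 2 3 3 3
  R[4]: 0 1 1 1 1 2 2 2 2 3 3 4
  R[5]: 0 1 2 2 2 3 3 3 3 4 4 5
  R[6]: 0 1 2 2 2 3 3 3 4 5 5 6
  R[7]: 0 1 2 2 2 3 3 4 5 6 6 7
  R[8]: 0 1 2 2 3 4 4 5 6 7 7 8
  R[9]: 0 1 2 2 3 4 4 5 6 7 8 9
  R[10]: 0 1 2 2 3 4 5 6 7 8 9 10
  R[11]: 0 1 2 3 4 5 6 7 8 9 10 11
  R[12]: 1 2 3 4 5 6 7 8 9 10 11 12

second differences of R give the permutation w = (6, 2, 10, 12, 3, 9, 8, 5, 11, 7, 4, 1).

10 SE-corners of the 39-cell Rothe diagram give Ess(w):

[(1, 5, 0), (4, 5, 1), (4, 9, 2), (4, 11, 3), (6, 8, 3), (7, 5, 2), (7, 7, 3), (9, 7, 4), (10, 4, 2), (11, 1, 0)]


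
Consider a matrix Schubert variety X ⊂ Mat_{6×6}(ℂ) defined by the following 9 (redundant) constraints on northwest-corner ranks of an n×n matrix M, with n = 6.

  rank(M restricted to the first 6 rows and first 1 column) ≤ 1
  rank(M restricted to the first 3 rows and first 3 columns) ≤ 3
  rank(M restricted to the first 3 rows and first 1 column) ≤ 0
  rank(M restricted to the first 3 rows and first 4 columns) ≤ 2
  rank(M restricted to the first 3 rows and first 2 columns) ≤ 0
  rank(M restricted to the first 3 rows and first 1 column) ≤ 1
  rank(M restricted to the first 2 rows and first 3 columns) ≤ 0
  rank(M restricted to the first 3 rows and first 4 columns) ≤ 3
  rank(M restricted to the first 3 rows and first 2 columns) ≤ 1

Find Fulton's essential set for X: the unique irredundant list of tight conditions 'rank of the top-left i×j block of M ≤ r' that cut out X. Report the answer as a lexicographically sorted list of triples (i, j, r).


Propagating the 9 rank bounds to every northwest block:

  0 | 0 | 0 | 1 | 1 | 1
  0 | 0 | 0 | 1 | 2 | 2
  0 | 0 | 1 | 2 | 3 | 3
  1 | 1 | 2 | 3 | 4 | 4
  1 | 2 | 3 | 4 | 5 | 5
  1 | 2 | 3 | 4 | 5 | 6

so w = (4, 5, 3, 1, 2, 6).

Fulton essential set (2 of the 8 Rothe cells):

[(2, 3, 0), (3, 2, 0)]


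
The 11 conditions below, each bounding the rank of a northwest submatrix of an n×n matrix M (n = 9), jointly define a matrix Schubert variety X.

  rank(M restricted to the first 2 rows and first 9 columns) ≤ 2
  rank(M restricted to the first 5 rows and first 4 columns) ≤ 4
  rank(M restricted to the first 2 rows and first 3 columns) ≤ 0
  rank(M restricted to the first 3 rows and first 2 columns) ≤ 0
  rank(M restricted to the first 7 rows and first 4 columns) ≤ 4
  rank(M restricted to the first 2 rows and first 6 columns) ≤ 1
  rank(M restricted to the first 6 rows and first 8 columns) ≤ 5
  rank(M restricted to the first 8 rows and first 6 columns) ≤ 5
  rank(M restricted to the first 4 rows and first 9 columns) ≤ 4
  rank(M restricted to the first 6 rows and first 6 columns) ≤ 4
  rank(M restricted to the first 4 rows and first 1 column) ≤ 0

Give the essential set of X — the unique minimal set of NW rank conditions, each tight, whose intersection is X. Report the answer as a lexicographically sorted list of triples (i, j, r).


Computing R[i][j] = min implied NW-rank bound (n=9, 11 conditions):

  i=1: 0 | 0 | 0 | 1 | 1 | 1 | 1 | 1 | 1
  i=2: 0 | 0 | 0 | 1 | 1 | 1 | 2 | 2 | 2
  i=3: 0 | 0 | 1 | 2 | 2 | 2 | 3 | 3 | 3
  i=4: 0 | 1 | 2 | 3 | 3 | 3 | 4 | 4 | 4
  i=5: 1 | 2 | 3 | 4 | 4 | 4 | 5 | 5 | 5
  i=6: 1 | 2 | 3 | 4 | 4 | 4 | 5 | 5 | 6
  i=7: 1 | 2 | 3 | 4 | 5 | 5 | 6 | 6 | 7
  i=8: 1 | 2 | 3 | 4 | 5 | 5 | 6 | 7 | 8
  i=9: 1 | 2 | 3 | 4 | 5 | 6 | 7 | 8 | 9

the unique w with this rank table is (4, 7, 3, 2, 1, 9, 5, 8, 6).

|D(w)|=15, |Ess(w)|=7:

[(2, 3, 0), (2, 6, 1), (3, 2, 0), (4, 1, 0), (6, 6, 4), (6, 8, 5), (8, 6, 5)]


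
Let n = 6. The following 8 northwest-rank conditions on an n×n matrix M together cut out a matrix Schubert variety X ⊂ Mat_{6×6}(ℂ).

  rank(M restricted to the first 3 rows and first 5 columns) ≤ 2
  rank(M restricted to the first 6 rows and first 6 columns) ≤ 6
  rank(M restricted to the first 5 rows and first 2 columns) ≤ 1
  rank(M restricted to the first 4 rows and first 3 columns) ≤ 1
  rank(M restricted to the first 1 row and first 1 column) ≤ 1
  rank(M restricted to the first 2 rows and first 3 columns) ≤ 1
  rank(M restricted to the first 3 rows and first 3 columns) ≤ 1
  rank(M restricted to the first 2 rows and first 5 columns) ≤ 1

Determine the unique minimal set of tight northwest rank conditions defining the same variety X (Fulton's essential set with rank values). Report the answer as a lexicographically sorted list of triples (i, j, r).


The tightest implied rank at each (i,j), from the 8 conditions:

  1  1  1  1  1  1
  1  1  1  1  1  2
  1  1  1  2  2  3
  1  1  1  2  3  4
  1  1  2  3  4  5
  1  2  3  4  5  6

so w = (1, 6, 4, 5, 3, 2).

Fulton essential set (3 of the 9 Rothe cells):

[(2, 5, 1), (4, 3, 1), (5, 2, 1)]


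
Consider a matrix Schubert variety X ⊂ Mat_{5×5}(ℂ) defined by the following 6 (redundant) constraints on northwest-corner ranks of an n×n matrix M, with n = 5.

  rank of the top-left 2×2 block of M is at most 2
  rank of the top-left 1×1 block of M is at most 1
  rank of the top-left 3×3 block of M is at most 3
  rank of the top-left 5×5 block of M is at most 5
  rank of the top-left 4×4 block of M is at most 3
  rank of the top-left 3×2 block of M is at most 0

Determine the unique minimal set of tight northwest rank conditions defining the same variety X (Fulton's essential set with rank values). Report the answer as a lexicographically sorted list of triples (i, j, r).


Recovering R(i,j) via the rank-extension bound from the 6 conditions:

  row 1: 0  0  1  1  1
  row 2: 0  0  1  2  2
  row 3: 0  0  1  2  3
  row 4: 1  1  2  3  4
  row 5: 1  2  3  4  5

the unique w with this rank table is (3, 4, 5, 1, 2).

ℓ(w)=6; the 1 essential cell (i,j,r):

[(3, 2, 0)]


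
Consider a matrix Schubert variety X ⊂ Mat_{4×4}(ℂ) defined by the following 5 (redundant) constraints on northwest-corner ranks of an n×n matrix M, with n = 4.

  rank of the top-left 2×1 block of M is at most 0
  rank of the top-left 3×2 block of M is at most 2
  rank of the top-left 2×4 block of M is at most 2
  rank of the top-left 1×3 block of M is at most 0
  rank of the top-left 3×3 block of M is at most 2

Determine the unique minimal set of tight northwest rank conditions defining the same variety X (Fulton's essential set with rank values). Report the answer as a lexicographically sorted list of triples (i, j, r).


Rank table r_w(4×4) implied by the 5 constraints:

  i=1: 0, 0, 0, 1
  i=2: 0, 1, 1, 2
  i=3: 1, 2, 2, 3
  i=4: 1, 2, 3, 4

giving w = (4, 2, 1, 3) via Δ²R.

D(w) has 4 cells with 2 SE-corners; essential set:

[(1, 3, 0), (2, 1, 0)]


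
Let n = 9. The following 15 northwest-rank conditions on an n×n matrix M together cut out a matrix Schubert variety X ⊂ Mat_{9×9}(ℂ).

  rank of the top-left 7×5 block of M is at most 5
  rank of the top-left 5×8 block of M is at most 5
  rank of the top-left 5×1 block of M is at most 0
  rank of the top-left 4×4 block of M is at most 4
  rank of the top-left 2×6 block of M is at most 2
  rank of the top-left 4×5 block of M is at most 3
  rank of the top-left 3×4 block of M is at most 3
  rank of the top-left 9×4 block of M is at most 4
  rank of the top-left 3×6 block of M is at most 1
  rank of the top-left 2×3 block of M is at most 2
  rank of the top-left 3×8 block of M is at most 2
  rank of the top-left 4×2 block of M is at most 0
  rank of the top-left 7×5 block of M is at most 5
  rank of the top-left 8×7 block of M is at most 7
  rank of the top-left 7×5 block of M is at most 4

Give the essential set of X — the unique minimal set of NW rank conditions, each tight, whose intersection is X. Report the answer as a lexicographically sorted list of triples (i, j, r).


The tightest implied rank at each (i,j), from the 15 conditions:

  row 1: 0  0  1  1  1  1  1  1  1
  row 2: 0  0  1  1  1  1  2  2  2
  row 3: 0  0  1  1  1  1  2  2  3
  row 4: 0  0  1  2  2  2  3  3  4
  row 5: 0  1  2  3  3  3  4  4  5
  row 6: 1  2  3  4  4  4  5  5  6
  row 7: 1  2  3  4  4  5  6  6  7
  row 8: 1  2  3  4  5  6  7  7  8
  row 9: 1  2  3  4  5  6  7  8  9

reading off 1-entries of Δ²R: w = (3, 7, 9, 4, 2, 1, 6, 5, 8).

5 SE-corners of the 17-cell Rothe diagram give Ess(w):

[(3, 6, 1), (3, 8, 2), (4, 2, 0), (5, 1, 0), (7, 5, 4)]


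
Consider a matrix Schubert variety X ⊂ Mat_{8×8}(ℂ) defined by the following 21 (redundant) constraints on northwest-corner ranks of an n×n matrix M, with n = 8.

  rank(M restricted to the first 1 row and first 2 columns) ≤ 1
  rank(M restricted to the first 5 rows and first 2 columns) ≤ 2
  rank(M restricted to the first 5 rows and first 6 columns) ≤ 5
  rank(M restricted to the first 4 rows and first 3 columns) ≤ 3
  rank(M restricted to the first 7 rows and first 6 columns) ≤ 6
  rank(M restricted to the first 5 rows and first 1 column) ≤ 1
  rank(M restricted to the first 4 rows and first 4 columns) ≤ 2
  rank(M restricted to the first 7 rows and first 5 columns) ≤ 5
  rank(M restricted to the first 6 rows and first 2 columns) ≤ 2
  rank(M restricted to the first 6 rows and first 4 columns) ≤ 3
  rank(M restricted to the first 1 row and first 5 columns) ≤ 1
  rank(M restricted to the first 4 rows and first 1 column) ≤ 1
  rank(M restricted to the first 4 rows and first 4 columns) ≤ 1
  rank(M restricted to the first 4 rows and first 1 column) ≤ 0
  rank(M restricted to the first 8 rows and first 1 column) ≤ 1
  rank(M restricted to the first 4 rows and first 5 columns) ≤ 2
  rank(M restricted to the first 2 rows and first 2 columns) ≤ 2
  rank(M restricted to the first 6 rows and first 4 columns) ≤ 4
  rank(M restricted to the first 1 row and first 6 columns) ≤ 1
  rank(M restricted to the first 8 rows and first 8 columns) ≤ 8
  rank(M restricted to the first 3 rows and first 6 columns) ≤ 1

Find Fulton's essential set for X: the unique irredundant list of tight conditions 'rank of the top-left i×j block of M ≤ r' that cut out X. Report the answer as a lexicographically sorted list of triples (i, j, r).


Recovering R(i,j) via the rank-extension bound from the 21 conditions:

  R[1]: 0, 1, 1, 1, 1, 1, 1, 1
  R[2]: 0, 1, 1, 1, 1, 1, 2, 2
  R[3]: 0, 1, 1, 1, 1, 1, 2, 3
  R[4]: 0, 1, 1, 1, 2, 2, 3, 4
  R[5]: 1, 2, 2, 2, 3, 3, 4, 5
  R[6]: 1, 2, 3, 3, 4, 4, 5, 6
  R[7]: 1, 2, 3, 4, 5, 5, 6, 7
  R[8]: 1, 2, 3, 4, 5, 6, 7, 8

giving w = (2, 7, 8, 5, 1, 3, 4, 6) via Δ²R.

Rothe diagram D(w) (14 cells), 3 SE-corners (essential conditions):

[(3, 6, 1), (4, 1, 0), (4, 4, 1)]


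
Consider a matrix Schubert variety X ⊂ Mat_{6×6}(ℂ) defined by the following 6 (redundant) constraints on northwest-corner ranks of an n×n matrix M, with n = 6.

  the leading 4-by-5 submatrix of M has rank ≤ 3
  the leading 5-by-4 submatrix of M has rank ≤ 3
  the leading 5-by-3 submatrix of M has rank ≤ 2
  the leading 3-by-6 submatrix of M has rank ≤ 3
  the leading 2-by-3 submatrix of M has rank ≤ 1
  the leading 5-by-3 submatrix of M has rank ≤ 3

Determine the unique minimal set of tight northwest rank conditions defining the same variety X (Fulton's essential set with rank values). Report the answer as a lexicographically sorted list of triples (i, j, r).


Rank table r_w(6×6) implied by the 6 constraints:

  1, 1, 1, 1, 1, 1
  1, 1, 1, 2, 2, 2
  1, 2, 2, 3, 3, 3
  1, 2, 2, 3, 3, 4
  1, 2, 2, 3, 4, 5
  1, 2, 3, 4, 5, 6

hence w(1..6) = (1, 4, 2, 6, 5, 3).

Fulton essential set (3 of the 5 Rothe cells):

[(2, 3, 1), (4, 5, 3), (5, 3, 2)]


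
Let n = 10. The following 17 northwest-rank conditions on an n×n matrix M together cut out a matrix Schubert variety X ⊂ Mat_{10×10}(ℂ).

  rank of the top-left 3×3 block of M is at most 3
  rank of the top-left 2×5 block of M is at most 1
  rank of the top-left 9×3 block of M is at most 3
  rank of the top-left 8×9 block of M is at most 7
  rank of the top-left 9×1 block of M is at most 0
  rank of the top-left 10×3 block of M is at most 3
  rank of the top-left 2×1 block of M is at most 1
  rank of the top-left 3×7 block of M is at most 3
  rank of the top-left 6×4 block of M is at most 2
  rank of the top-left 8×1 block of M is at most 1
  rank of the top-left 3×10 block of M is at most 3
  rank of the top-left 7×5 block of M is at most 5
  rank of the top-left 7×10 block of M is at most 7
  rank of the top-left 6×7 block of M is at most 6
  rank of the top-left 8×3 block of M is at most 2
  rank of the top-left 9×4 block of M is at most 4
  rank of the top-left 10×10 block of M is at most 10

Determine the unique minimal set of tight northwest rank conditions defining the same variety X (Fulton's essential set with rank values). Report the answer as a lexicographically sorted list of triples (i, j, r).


Rank table r_w(10×10) implied by the 17 constraints:

  row 1: 0 | 1 | 1 | 1 | 1 | 1 | 1 | 1 | 1 | 1
  row 2: 0 | 1 | 1 | 1 | 1 | 2 | 2 | 2 | 2 | 2
  row 3: 0 | 1 | 2 | 2 | 2 | 3 | 3 | 3 | 3 | 3
  row 4: 0 | 1 | 2 | 2 | 3 | 4 | 4 | 4 | 4 | 4
  row 5: 0 | 1 | 2 | 2 | 3 | 4 | 5 | 5 | 5 | 5
  row 6: 0 | 1 | 2 | 2 | 3 | 4 | 5 | 6 | 6 | 6
  row 7: 0 | 1 | 2 | 3 | 4 | 5 | 6 | 7 | 7 | 7
  row 8: 0 | 1 | 2 | 3 | 4 | 5 | 6 | 7 | 7 | 8
  row 9: 0 | 1 | 2 | 3 | 4 | 5 | 6 | 7 | 8 | 9
  row 10: 1 | 2 | 3 | 4 | 5 | 6 | 7 | 8 | 9 | 10

so w = (2, 6, 3, 5, 7, 8, 4, 10, 9, 1).

D(w) has 16 cells with 4 SE-corners; essential set:

[(2, 5, 1), (6, 4, 2), (8, 9, 7), (9, 1, 0)]


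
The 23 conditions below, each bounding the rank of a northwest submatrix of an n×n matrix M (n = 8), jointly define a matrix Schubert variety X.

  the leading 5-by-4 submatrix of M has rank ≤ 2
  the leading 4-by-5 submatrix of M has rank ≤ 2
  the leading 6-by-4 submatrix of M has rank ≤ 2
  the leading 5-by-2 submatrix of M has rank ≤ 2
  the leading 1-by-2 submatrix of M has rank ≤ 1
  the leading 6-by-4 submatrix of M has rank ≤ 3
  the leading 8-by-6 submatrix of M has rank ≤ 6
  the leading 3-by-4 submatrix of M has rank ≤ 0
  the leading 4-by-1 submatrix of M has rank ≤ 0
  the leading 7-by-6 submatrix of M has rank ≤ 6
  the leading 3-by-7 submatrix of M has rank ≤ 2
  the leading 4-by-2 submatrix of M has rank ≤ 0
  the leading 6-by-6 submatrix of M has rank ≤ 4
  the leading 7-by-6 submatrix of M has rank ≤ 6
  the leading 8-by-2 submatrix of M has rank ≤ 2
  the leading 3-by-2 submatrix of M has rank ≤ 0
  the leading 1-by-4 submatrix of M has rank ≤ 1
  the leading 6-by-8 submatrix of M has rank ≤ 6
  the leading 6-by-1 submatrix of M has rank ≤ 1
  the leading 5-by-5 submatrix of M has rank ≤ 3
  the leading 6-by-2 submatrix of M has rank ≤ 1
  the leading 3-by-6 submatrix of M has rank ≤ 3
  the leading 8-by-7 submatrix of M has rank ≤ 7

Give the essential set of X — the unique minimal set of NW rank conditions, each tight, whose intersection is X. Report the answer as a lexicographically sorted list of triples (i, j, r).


Rank table r_w(8×8) implied by the 23 constraints:

  0  0  0  0  1  1  1  1
  0  0  0  0  1  2  2  2
  0  0  0  0  1  2  2  3
  0  0  1  1  2  3  3  4
  1  1  2  2  3  4  4  5
  1  1  2  2  3  4  5  6
  1  2  3  3  4  5  6  7
  1  2  3  4  5  6  7  8

hence w(1..8) = (5, 6, 8, 3, 1, 7, 2, 4).

D(w) has 17 cells with 5 SE-corners; essential set:

[(3, 4, 0), (3, 7, 2), (4, 2, 0), (6, 2, 1), (6, 4, 2)]


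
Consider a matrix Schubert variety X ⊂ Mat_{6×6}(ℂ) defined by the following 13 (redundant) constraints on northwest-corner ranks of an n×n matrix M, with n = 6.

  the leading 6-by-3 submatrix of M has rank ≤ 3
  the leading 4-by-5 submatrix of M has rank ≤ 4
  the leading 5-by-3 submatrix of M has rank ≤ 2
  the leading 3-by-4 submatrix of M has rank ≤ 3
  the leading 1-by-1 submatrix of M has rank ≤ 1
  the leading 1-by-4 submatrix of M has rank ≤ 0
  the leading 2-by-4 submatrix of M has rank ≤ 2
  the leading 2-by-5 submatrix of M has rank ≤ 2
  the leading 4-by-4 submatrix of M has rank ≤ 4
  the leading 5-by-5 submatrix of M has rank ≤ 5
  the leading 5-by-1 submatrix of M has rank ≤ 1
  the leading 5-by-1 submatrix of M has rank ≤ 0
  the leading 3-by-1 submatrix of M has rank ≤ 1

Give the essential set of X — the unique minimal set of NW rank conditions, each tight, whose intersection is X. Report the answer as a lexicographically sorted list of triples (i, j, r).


The tightest implied rank at each (i,j), from the 13 conditions:

  i=1: 0 0 0 0 1 1
  i=2: 0 1 1 1 2 2
  i=3: 0 1 2 2 3 3
  i=4: 0 1 2 3 4 4
  i=5: 0 1 2 3 4 5
  i=6: 1 2 3 4 5 6

the unique w with this rank table is (5, 2, 3, 4, 6, 1).

ℓ(w)=8; the 2 essential cells (i,j,r):

[(1, 4, 0), (5, 1, 0)]


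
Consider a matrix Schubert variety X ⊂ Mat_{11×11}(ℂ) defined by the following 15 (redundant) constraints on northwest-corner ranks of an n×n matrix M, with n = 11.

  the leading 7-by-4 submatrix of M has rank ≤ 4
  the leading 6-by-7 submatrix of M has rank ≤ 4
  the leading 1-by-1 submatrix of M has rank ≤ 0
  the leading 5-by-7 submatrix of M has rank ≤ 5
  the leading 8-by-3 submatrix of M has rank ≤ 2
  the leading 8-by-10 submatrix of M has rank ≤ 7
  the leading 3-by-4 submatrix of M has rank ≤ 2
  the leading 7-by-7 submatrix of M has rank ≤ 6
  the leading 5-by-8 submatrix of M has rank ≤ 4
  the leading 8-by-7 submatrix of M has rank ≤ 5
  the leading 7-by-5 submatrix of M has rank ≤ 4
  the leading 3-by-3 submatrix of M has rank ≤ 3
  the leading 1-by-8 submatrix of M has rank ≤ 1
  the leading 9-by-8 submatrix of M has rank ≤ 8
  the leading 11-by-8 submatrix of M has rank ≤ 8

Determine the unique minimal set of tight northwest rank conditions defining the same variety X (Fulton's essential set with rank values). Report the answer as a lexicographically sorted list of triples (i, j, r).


The tightest implied rank at each (i,j), from the 15 conditions:

  0 | 1 | 1 | 1 | 1 | 1 | 1 | 1 | 1 | 1 | 1
  1 | 2 | 2 | 2 | 2 | 2 | 2 | 2 | 2 | 2 | 2
  1 | 2 | 2 | 2 | 3 | 3 | 3 | 3 | 3 | 3 | 3
  1 | 2 | 2 | 3 | 4 | 4 | 4 | 4 | 4 | 4 | 4
  1 | 2 | 2 | 3 | 4 | 4 | 4 | 4 | 5 | 5 | 5
  1 | 2 | 2 | 3 | 4 | 4 | 4 | 5 | 6 | 6 | 6
  1 | 2 | 2 | 3 | 4 | 5 | 5 | 6 | 7 | 7 | 7
  1 | 2 | 2 | 3 | 4 | 5 | 5 | 6 | 7 | 7 | 8
  1 | 2 | 3 | 4 | 5 | 6 | 6 | 7 | 8 | 8 | 9
  1 | 2 | 3 | 4 | 5 | 6 | 7 | 8 | 9 | 9 | 10
  1 | 2 | 3 | 4 | 5 | 6 | 7 | 8 | 9 | 10 | 11

giving w = (2, 1, 5, 4, 9, 8, 6, 11, 3, 7, 10) via Δ²R.

D(w) has 15 cells with 7 SE-corners; essential set:

[(1, 1, 0), (3, 4, 2), (5, 8, 4), (6, 7, 4), (8, 3, 2), (8, 7, 5), (8, 10, 7)]


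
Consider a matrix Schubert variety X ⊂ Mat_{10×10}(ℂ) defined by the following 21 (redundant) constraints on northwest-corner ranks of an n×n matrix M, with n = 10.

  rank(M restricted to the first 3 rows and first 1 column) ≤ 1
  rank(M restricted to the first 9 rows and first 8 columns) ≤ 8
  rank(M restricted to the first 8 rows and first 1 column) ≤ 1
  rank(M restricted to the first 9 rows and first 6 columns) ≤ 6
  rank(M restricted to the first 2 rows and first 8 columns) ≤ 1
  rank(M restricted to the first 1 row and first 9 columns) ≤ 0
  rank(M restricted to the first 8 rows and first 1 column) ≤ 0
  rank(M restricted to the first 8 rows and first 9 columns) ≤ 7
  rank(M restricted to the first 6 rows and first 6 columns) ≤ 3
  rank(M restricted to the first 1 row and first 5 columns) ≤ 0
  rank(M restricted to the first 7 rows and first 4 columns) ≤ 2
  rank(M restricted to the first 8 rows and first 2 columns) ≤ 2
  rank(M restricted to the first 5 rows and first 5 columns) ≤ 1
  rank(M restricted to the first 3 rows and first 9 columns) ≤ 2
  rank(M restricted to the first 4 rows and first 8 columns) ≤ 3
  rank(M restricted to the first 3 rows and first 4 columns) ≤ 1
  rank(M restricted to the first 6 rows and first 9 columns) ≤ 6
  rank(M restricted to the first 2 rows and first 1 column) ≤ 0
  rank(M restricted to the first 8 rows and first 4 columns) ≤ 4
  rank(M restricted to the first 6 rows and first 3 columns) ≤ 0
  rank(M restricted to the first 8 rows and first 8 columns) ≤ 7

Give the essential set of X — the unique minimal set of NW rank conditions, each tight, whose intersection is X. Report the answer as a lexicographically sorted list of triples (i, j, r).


Propagating the 21 rank bounds to every northwest block:

  0  0  0  0  0  0  0  0  0  1
  0  0  0  1  1  1  1  1  1  2
  0  0  0  1  1  2  2  2  2  3
  0  0  0  1  1  2  3  3  3  4
  0  0  0  1  1  2  3  4  4  5
  0  0  0  1  2  3  4  5  5  6
  0  1  1  2  3  4  5  6  6  7
  0  1  2  3  4  5  6  7  7  8
  1  2  3  4  5  6  7  8  8  9
  1  2  3  4  5  6  7  8  9  10

reading off 1-entries of Δ²R: w = (10, 4, 6, 7, 8, 5, 2, 3, 1, 9).

Rothe diagram D(w) (29 cells), 4 SE-corners (essential conditions):

[(1, 9, 0), (5, 5, 1), (6, 3, 0), (8, 1, 0)]
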